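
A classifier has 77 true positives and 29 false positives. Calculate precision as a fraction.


Precision = TP / (TP + FP) = 77 / 106 = 77/106.

77/106


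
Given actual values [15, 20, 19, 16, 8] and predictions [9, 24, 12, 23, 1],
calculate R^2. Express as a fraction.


Mean(y) = 78/5. SS_res = 199. SS_tot = 446/5. R^2 = 1 - 199/(446/5) = -549/446.

-549/446


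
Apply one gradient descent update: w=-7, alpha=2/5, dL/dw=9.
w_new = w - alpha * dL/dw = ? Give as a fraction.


w_new = -7 - 2/5 * 9 = -7 - 18/5 = -53/5.

-53/5


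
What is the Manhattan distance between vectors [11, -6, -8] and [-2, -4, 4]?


d = sum of absolute differences: |11--2|=13 + |-6--4|=2 + |-8-4|=12 = 27.

27


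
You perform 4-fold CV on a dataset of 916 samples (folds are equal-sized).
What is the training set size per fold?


Each validation fold has 916/4 = 229 samples. Training set = 916 - 229 = 687.

687


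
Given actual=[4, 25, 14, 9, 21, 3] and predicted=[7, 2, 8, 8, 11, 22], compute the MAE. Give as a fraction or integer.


MAE = (1/6) * (|4-7|=3 + |25-2|=23 + |14-8|=6 + |9-8|=1 + |21-11|=10 + |3-22|=19). Sum = 62. MAE = 31/3.

31/3


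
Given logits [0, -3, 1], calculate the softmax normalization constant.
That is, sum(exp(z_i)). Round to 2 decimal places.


Denom = e^0=1.0000 + e^-3=0.0498 + e^1=2.7183. Sum = 3.7681, which rounds to 3.77.

3.77


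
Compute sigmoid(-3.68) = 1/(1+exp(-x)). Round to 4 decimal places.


sigma(-3.68) = 1/(1+e^(3.68)) = 1/(1+39.646394) = 1/40.646394 = 0.0246.

0.0246


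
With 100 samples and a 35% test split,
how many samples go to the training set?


Test set = 100 * 35% = 35. Training set = 100 - 35 = 65.

65


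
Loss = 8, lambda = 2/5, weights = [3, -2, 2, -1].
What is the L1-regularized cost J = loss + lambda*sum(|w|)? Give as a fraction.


L1 norm = sum(|w|) = 8. J = 8 + 2/5 * 8 = 56/5.

56/5


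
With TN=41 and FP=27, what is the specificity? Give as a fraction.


Specificity = TN / (TN + FP) = 41 / 68 = 41/68.

41/68


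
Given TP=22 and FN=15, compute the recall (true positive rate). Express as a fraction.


Recall = TP / (TP + FN) = 22 / 37 = 22/37.

22/37


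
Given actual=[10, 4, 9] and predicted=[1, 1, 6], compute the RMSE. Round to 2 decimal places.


MSE = 33.0000. RMSE = sqrt(33.0000) = 5.74.

5.74


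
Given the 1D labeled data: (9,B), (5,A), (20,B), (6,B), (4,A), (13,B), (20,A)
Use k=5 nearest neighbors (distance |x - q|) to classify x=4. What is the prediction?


Distances: |9-4|=5, |5-4|=1, |20-4|=16, |6-4|=2, |4-4|=0, |13-4|=9, |20-4|=16. 5 nearest: (4,A), (5,A), (6,B), (9,B), (13,B). Counts: {'A': 2, 'B': 3}. Majority class: B.

B


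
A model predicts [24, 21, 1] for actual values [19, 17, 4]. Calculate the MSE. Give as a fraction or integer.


MSE = (1/3) * ((19-24)^2=25 + (17-21)^2=16 + (4-1)^2=9). Sum = 50. MSE = 50/3.

50/3


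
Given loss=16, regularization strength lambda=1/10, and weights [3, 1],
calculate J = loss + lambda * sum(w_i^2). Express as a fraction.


L2 sq norm = sum(w^2) = 10. J = 16 + 1/10 * 10 = 17.

17


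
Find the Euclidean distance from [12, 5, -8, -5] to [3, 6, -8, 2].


d = sqrt(sum of squared differences). (12-3)^2=81, (5-6)^2=1, (-8--8)^2=0, (-5-2)^2=49. Sum = 131.

sqrt(131)


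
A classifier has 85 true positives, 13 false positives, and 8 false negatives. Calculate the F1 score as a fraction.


Precision = 85/98 = 85/98. Recall = 85/93 = 85/93. F1 = 2*P*R/(P+R) = 170/191.

170/191


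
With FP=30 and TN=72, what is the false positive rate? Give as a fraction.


FPR = FP / (FP + TN) = 30 / 102 = 5/17.

5/17


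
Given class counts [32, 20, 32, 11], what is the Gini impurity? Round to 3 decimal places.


Total = 95. Proportions: 32/95, 20/95, 32/95, 11/95. sum(p_i^2) = 0.2847. Gini = 1 - 0.2847 = 0.7153, which rounds to 0.715.

0.715


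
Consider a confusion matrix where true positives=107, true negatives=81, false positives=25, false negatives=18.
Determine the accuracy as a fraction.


Accuracy = (TP + TN) / (TP + TN + FP + FN) = (107 + 81) / 231 = 188/231.

188/231


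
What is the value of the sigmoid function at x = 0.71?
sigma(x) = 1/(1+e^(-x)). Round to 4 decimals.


sigma(0.71) = 1/(1+e^(-0.71)) = 1/(1+0.491644) = 1/1.491644 = 0.6704.

0.6704


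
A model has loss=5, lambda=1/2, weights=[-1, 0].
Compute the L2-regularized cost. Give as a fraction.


L2 sq norm = sum(w^2) = 1. J = 5 + 1/2 * 1 = 11/2.

11/2


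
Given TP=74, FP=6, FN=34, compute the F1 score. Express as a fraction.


Precision = 74/80 = 37/40. Recall = 74/108 = 37/54. F1 = 2*P*R/(P+R) = 37/47.

37/47


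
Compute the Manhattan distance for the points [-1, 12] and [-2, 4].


d = sum of absolute differences: |-1--2|=1 + |12-4|=8 = 9.

9


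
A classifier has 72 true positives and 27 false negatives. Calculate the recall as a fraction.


Recall = TP / (TP + FN) = 72 / 99 = 8/11.

8/11


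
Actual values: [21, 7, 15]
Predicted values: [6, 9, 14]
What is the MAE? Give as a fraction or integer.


MAE = (1/3) * (|21-6|=15 + |7-9|=2 + |15-14|=1). Sum = 18. MAE = 6.

6


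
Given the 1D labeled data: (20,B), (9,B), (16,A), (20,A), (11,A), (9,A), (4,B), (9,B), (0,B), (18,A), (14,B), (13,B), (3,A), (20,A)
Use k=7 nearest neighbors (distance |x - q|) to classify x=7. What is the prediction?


Distances: |20-7|=13, |9-7|=2, |16-7|=9, |20-7|=13, |11-7|=4, |9-7|=2, |4-7|=3, |9-7|=2, |0-7|=7, |18-7|=11, |14-7|=7, |13-7|=6, |3-7|=4, |20-7|=13. 7 nearest: (9,A), (9,B), (9,B), (4,B), (11,A), (3,A), (13,B). Counts: {'A': 3, 'B': 4}. Majority class: B.

B


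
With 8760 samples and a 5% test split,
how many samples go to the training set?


Test set = 8760 * 5% = 438. Training set = 8760 - 438 = 8322.

8322


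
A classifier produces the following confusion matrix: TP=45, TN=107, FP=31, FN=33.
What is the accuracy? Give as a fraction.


Accuracy = (TP + TN) / (TP + TN + FP + FN) = (45 + 107) / 216 = 19/27.

19/27


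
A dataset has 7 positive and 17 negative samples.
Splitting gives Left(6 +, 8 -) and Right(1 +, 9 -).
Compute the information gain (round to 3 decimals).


H(parent) = 0.8709. H(left) = 0.9852, H(right) = 0.4690. Weighted = (14/24)*0.9852 + (10/24)*0.4690 = 0.7701. IG = 0.8709 - 0.7701 = 0.1008, which rounds to 0.101.

0.101


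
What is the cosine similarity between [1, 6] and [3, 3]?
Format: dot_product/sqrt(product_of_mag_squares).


dot = 21. |a|^2 = 37, |b|^2 = 18. cos = 21/sqrt(666).

21/sqrt(666)


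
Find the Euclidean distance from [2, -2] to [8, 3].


d = sqrt(sum of squared differences). (2-8)^2=36, (-2-3)^2=25. Sum = 61.

sqrt(61)


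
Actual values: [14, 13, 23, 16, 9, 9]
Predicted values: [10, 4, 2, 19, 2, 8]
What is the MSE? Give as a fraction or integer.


MSE = (1/6) * ((14-10)^2=16 + (13-4)^2=81 + (23-2)^2=441 + (16-19)^2=9 + (9-2)^2=49 + (9-8)^2=1). Sum = 597. MSE = 199/2.

199/2


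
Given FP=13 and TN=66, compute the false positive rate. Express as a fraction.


FPR = FP / (FP + TN) = 13 / 79 = 13/79.

13/79


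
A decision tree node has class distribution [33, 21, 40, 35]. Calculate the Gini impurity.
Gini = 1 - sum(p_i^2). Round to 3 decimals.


Total = 129. Proportions: 33/129, 21/129, 40/129, 35/129. sum(p_i^2) = 0.2617. Gini = 1 - 0.2617 = 0.7383, which rounds to 0.738.

0.738


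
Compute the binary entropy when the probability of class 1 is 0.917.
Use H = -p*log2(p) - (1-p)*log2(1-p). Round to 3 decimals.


H = -0.917*log2(0.917) - 0.083*log2(0.083) = 0.413.

0.413


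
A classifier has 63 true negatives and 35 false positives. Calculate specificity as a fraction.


Specificity = TN / (TN + FP) = 63 / 98 = 9/14.

9/14


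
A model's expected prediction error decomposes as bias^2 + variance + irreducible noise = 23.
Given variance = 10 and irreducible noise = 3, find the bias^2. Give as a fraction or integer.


Total error = bias^2 + variance + irreducible noise. So bias^2 = 23 - 10 - 3 = 10.

10


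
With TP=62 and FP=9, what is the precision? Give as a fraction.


Precision = TP / (TP + FP) = 62 / 71 = 62/71.

62/71


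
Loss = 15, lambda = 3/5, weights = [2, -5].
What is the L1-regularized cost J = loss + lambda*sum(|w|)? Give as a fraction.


L1 norm = sum(|w|) = 7. J = 15 + 3/5 * 7 = 96/5.

96/5


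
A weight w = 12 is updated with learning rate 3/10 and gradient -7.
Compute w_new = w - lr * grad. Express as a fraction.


w_new = 12 - 3/10 * -7 = 12 - -21/10 = 141/10.

141/10


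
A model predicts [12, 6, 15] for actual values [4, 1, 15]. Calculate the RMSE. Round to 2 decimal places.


MSE = 29.6667. RMSE = sqrt(29.6667) = 5.45.

5.45


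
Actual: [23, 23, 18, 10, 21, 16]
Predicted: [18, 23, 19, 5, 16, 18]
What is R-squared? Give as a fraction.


Mean(y) = 37/2. SS_res = 80. SS_tot = 251/2. R^2 = 1 - 80/(251/2) = 91/251.

91/251


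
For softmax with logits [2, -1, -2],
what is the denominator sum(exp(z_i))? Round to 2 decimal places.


Denom = e^2=7.3891 + e^-1=0.3679 + e^-2=0.1353. Sum = 7.8923, which rounds to 7.89.

7.89


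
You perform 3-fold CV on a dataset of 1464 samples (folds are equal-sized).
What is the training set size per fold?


Each validation fold has 1464/3 = 488 samples. Training set = 1464 - 488 = 976.

976


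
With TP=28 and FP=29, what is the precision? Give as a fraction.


Precision = TP / (TP + FP) = 28 / 57 = 28/57.

28/57


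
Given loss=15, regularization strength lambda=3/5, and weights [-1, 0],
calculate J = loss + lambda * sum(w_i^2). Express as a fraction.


L2 sq norm = sum(w^2) = 1. J = 15 + 3/5 * 1 = 78/5.

78/5


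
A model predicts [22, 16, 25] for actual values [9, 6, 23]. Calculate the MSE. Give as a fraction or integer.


MSE = (1/3) * ((9-22)^2=169 + (6-16)^2=100 + (23-25)^2=4). Sum = 273. MSE = 91.

91


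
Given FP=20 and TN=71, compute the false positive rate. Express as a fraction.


FPR = FP / (FP + TN) = 20 / 91 = 20/91.

20/91


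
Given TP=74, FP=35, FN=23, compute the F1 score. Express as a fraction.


Precision = 74/109 = 74/109. Recall = 74/97 = 74/97. F1 = 2*P*R/(P+R) = 74/103.

74/103


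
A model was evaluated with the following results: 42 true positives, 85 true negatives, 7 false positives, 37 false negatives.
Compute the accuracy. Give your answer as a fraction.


Accuracy = (TP + TN) / (TP + TN + FP + FN) = (42 + 85) / 171 = 127/171.

127/171


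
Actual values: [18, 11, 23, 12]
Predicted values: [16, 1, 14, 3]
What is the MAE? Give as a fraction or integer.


MAE = (1/4) * (|18-16|=2 + |11-1|=10 + |23-14|=9 + |12-3|=9). Sum = 30. MAE = 15/2.

15/2


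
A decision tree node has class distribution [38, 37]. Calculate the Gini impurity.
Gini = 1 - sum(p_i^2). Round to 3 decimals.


Total = 75. Proportions: 38/75, 37/75. sum(p_i^2) = 0.5001. Gini = 1 - 0.5001 = 0.4999, which rounds to 0.500.

0.500


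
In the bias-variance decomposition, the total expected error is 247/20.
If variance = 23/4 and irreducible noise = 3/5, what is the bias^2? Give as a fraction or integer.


Total error = bias^2 + variance + irreducible noise. So bias^2 = 247/20 - 23/4 - 3/5 = 6.

6


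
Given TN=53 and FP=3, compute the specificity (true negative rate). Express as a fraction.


Specificity = TN / (TN + FP) = 53 / 56 = 53/56.

53/56


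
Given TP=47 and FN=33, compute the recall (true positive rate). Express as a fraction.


Recall = TP / (TP + FN) = 47 / 80 = 47/80.

47/80


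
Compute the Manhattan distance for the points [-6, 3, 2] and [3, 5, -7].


d = sum of absolute differences: |-6-3|=9 + |3-5|=2 + |2--7|=9 = 20.

20


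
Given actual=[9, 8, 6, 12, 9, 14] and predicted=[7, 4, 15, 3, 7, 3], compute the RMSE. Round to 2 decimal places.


MSE = 51.1667. RMSE = sqrt(51.1667) = 7.15.

7.15


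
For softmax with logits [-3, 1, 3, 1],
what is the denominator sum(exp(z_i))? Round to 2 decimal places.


Denom = e^-3=0.0498 + e^1=2.7183 + e^3=20.0855 + e^1=2.7183. Sum = 25.5719, which rounds to 25.57.

25.57


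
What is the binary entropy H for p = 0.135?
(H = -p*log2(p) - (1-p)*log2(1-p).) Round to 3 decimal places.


H = -0.135*log2(0.135) - 0.865*log2(0.865) = 0.571.

0.571


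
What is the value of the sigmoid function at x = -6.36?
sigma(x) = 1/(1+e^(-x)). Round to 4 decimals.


sigma(-6.36) = 1/(1+e^(6.36)) = 1/(1+578.246356) = 1/579.246356 = 0.0017.

0.0017


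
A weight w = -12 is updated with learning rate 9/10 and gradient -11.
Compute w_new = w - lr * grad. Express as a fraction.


w_new = -12 - 9/10 * -11 = -12 - -99/10 = -21/10.

-21/10


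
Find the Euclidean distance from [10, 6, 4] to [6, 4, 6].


d = sqrt(sum of squared differences). (10-6)^2=16, (6-4)^2=4, (4-6)^2=4. Sum = 24.

sqrt(24)


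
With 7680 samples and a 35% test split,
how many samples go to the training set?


Test set = 7680 * 35% = 2688. Training set = 7680 - 2688 = 4992.

4992


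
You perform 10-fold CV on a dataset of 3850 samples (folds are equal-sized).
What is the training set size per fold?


Each validation fold has 3850/10 = 385 samples. Training set = 3850 - 385 = 3465.

3465


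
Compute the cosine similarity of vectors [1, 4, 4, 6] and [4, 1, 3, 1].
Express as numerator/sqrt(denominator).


dot = 26. |a|^2 = 69, |b|^2 = 27. cos = 26/sqrt(1863).

26/sqrt(1863)


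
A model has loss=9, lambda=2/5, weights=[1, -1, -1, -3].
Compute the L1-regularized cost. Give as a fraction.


L1 norm = sum(|w|) = 6. J = 9 + 2/5 * 6 = 57/5.

57/5


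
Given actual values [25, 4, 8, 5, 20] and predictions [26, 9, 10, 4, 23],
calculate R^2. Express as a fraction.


Mean(y) = 62/5. SS_res = 40. SS_tot = 1806/5. R^2 = 1 - 40/(1806/5) = 803/903.

803/903


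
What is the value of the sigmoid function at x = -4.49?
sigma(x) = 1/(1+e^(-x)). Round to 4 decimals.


sigma(-4.49) = 1/(1+e^(4.49)) = 1/(1+89.121446) = 1/90.121446 = 0.0111.

0.0111


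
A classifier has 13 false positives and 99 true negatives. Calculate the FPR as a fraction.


FPR = FP / (FP + TN) = 13 / 112 = 13/112.

13/112


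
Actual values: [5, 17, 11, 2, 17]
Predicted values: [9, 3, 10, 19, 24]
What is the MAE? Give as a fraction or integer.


MAE = (1/5) * (|5-9|=4 + |17-3|=14 + |11-10|=1 + |2-19|=17 + |17-24|=7). Sum = 43. MAE = 43/5.

43/5


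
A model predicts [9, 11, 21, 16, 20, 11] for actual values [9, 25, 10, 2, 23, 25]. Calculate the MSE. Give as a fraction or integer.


MSE = (1/6) * ((9-9)^2=0 + (25-11)^2=196 + (10-21)^2=121 + (2-16)^2=196 + (23-20)^2=9 + (25-11)^2=196). Sum = 718. MSE = 359/3.

359/3


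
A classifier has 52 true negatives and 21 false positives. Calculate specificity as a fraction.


Specificity = TN / (TN + FP) = 52 / 73 = 52/73.

52/73


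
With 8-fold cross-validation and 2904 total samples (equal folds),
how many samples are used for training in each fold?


Each validation fold has 2904/8 = 363 samples. Training set = 2904 - 363 = 2541.

2541


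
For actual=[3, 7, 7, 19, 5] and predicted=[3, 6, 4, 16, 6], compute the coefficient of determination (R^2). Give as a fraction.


Mean(y) = 41/5. SS_res = 20. SS_tot = 784/5. R^2 = 1 - 20/(784/5) = 171/196.

171/196


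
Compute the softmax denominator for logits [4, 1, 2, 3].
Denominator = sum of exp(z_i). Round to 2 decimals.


Denom = e^4=54.5982 + e^1=2.7183 + e^2=7.3891 + e^3=20.0855. Sum = 84.7911, which rounds to 84.79.

84.79


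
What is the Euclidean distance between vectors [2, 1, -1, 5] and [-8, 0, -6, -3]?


d = sqrt(sum of squared differences). (2--8)^2=100, (1-0)^2=1, (-1--6)^2=25, (5--3)^2=64. Sum = 190.

sqrt(190)


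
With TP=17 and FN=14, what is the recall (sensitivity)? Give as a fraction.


Recall = TP / (TP + FN) = 17 / 31 = 17/31.

17/31


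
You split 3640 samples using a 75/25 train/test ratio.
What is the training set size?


Test set = 3640 * 25% = 910. Training set = 3640 - 910 = 2730.

2730


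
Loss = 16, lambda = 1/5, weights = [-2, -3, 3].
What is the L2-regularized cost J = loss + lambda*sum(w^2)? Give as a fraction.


L2 sq norm = sum(w^2) = 22. J = 16 + 1/5 * 22 = 102/5.

102/5


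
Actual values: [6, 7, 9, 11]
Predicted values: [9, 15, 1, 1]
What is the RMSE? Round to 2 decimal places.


MSE = 59.2500. RMSE = sqrt(59.2500) = 7.70.

7.70


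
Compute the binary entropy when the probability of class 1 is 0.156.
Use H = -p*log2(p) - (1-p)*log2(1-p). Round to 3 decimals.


H = -0.156*log2(0.156) - 0.844*log2(0.844) = 0.625.

0.625


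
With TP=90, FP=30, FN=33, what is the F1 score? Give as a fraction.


Precision = 90/120 = 3/4. Recall = 90/123 = 30/41. F1 = 2*P*R/(P+R) = 20/27.

20/27


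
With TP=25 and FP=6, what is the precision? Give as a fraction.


Precision = TP / (TP + FP) = 25 / 31 = 25/31.

25/31


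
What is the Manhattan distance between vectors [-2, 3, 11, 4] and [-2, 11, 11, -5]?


d = sum of absolute differences: |-2--2|=0 + |3-11|=8 + |11-11|=0 + |4--5|=9 = 17.

17


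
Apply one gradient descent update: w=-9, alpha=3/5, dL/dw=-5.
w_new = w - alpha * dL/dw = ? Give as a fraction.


w_new = -9 - 3/5 * -5 = -9 - -3 = -6.

-6


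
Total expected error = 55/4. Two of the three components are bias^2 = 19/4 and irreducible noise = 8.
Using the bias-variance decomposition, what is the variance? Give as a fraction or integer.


Total error = bias^2 + variance + irreducible noise. So variance = 55/4 - 19/4 - 8 = 1.

1


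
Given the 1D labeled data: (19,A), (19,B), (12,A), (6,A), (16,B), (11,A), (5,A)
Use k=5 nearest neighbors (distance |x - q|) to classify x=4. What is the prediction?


Distances: |19-4|=15, |19-4|=15, |12-4|=8, |6-4|=2, |16-4|=12, |11-4|=7, |5-4|=1. 5 nearest: (5,A), (6,A), (11,A), (12,A), (16,B). Counts: {'A': 4, 'B': 1}. Majority class: A.

A


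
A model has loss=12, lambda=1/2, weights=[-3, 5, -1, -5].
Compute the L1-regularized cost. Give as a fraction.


L1 norm = sum(|w|) = 14. J = 12 + 1/2 * 14 = 19.

19


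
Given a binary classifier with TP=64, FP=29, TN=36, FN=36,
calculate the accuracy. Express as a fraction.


Accuracy = (TP + TN) / (TP + TN + FP + FN) = (64 + 36) / 165 = 20/33.

20/33


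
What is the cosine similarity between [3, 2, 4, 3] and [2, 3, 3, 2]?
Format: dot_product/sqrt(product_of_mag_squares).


dot = 30. |a|^2 = 38, |b|^2 = 26. cos = 30/sqrt(988).

30/sqrt(988)


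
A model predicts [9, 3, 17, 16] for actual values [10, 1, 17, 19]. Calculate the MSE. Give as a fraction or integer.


MSE = (1/4) * ((10-9)^2=1 + (1-3)^2=4 + (17-17)^2=0 + (19-16)^2=9). Sum = 14. MSE = 7/2.

7/2


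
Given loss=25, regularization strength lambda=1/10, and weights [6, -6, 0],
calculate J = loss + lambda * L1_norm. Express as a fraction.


L1 norm = sum(|w|) = 12. J = 25 + 1/10 * 12 = 131/5.

131/5


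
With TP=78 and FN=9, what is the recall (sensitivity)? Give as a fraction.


Recall = TP / (TP + FN) = 78 / 87 = 26/29.

26/29


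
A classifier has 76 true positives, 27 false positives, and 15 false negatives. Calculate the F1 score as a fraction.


Precision = 76/103 = 76/103. Recall = 76/91 = 76/91. F1 = 2*P*R/(P+R) = 76/97.

76/97


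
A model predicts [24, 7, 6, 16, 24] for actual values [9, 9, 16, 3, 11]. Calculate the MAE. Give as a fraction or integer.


MAE = (1/5) * (|9-24|=15 + |9-7|=2 + |16-6|=10 + |3-16|=13 + |11-24|=13). Sum = 53. MAE = 53/5.

53/5


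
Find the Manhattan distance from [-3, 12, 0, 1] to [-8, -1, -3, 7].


d = sum of absolute differences: |-3--8|=5 + |12--1|=13 + |0--3|=3 + |1-7|=6 = 27.

27


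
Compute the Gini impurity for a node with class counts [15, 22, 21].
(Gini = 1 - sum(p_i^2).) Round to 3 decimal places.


Total = 58. Proportions: 15/58, 22/58, 21/58. sum(p_i^2) = 0.3419. Gini = 1 - 0.3419 = 0.6581, which rounds to 0.658.

0.658


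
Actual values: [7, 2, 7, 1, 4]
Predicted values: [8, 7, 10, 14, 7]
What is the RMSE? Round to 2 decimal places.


MSE = 42.6000. RMSE = sqrt(42.6000) = 6.53.

6.53


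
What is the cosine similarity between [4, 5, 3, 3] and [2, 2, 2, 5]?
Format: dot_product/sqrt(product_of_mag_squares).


dot = 39. |a|^2 = 59, |b|^2 = 37. cos = 39/sqrt(2183).

39/sqrt(2183)


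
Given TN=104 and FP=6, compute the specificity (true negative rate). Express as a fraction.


Specificity = TN / (TN + FP) = 104 / 110 = 52/55.

52/55


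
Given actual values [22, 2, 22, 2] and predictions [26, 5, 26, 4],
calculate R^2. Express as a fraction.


Mean(y) = 12. SS_res = 45. SS_tot = 400. R^2 = 1 - 45/(400) = 71/80.

71/80


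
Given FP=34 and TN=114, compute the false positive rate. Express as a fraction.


FPR = FP / (FP + TN) = 34 / 148 = 17/74.

17/74


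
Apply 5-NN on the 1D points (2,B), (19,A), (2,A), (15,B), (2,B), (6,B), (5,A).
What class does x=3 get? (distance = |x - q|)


Distances: |2-3|=1, |19-3|=16, |2-3|=1, |15-3|=12, |2-3|=1, |6-3|=3, |5-3|=2. 5 nearest: (2,A), (2,B), (2,B), (5,A), (6,B). Counts: {'A': 2, 'B': 3}. Majority class: B.

B


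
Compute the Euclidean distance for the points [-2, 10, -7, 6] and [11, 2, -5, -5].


d = sqrt(sum of squared differences). (-2-11)^2=169, (10-2)^2=64, (-7--5)^2=4, (6--5)^2=121. Sum = 358.

sqrt(358)


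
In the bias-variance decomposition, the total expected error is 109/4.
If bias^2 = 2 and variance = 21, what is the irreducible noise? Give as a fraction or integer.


Total error = bias^2 + variance + irreducible noise. So irreducible noise = 109/4 - 2 - 21 = 17/4.

17/4


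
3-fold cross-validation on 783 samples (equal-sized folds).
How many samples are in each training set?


Each validation fold has 783/3 = 261 samples. Training set = 783 - 261 = 522.

522


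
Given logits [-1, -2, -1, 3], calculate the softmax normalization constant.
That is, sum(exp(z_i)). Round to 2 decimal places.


Denom = e^-1=0.3679 + e^-2=0.1353 + e^-1=0.3679 + e^3=20.0855. Sum = 20.9566, which rounds to 20.96.

20.96


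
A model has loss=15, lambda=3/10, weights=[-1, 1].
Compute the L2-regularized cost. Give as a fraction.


L2 sq norm = sum(w^2) = 2. J = 15 + 3/10 * 2 = 78/5.

78/5


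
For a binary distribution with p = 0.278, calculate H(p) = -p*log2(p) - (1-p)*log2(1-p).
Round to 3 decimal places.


H = -0.278*log2(0.278) - 0.722*log2(0.722) = 0.853.

0.853


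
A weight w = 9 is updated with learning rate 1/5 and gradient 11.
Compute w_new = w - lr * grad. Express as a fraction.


w_new = 9 - 1/5 * 11 = 9 - 11/5 = 34/5.

34/5


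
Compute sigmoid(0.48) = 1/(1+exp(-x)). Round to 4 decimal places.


sigma(0.48) = 1/(1+e^(-0.48)) = 1/(1+0.618783) = 1/1.618783 = 0.6177.

0.6177


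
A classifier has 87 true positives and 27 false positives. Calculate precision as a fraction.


Precision = TP / (TP + FP) = 87 / 114 = 29/38.

29/38


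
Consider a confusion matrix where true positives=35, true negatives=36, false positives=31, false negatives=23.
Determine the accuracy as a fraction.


Accuracy = (TP + TN) / (TP + TN + FP + FN) = (35 + 36) / 125 = 71/125.

71/125


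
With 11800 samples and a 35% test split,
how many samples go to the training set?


Test set = 11800 * 35% = 4130. Training set = 11800 - 4130 = 7670.

7670


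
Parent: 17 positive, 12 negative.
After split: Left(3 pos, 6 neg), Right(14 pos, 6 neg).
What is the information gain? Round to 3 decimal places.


H(parent) = 0.9784. H(left) = 0.9183, H(right) = 0.8813. Weighted = (9/29)*0.9183 + (20/29)*0.8813 = 0.8928. IG = 0.9784 - 0.8928 = 0.0856, which rounds to 0.086.

0.086


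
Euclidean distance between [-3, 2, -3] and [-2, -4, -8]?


d = sqrt(sum of squared differences). (-3--2)^2=1, (2--4)^2=36, (-3--8)^2=25. Sum = 62.

sqrt(62)


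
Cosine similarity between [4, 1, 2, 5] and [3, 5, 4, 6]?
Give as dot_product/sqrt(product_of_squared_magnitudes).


dot = 55. |a|^2 = 46, |b|^2 = 86. cos = 55/sqrt(3956).

55/sqrt(3956)


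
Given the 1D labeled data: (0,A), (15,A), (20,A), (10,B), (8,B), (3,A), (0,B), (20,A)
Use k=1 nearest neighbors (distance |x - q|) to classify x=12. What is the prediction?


Distances: |0-12|=12, |15-12|=3, |20-12|=8, |10-12|=2, |8-12|=4, |3-12|=9, |0-12|=12, |20-12|=8. 1 nearest: (10,B). Counts: {'B': 1}. Majority class: B.

B


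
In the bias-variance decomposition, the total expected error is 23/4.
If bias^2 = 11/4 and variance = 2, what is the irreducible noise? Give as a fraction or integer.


Total error = bias^2 + variance + irreducible noise. So irreducible noise = 23/4 - 11/4 - 2 = 1.

1


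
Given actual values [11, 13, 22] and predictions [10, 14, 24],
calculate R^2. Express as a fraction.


Mean(y) = 46/3. SS_res = 6. SS_tot = 206/3. R^2 = 1 - 6/(206/3) = 94/103.

94/103


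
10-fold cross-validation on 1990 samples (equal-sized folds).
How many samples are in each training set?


Each validation fold has 1990/10 = 199 samples. Training set = 1990 - 199 = 1791.

1791


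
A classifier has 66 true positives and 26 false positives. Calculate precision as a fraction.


Precision = TP / (TP + FP) = 66 / 92 = 33/46.

33/46


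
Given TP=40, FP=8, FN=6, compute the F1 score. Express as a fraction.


Precision = 40/48 = 5/6. Recall = 40/46 = 20/23. F1 = 2*P*R/(P+R) = 40/47.

40/47


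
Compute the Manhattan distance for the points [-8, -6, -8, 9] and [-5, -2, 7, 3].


d = sum of absolute differences: |-8--5|=3 + |-6--2|=4 + |-8-7|=15 + |9-3|=6 = 28.

28


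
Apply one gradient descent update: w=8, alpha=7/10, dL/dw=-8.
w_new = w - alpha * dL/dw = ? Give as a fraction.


w_new = 8 - 7/10 * -8 = 8 - -28/5 = 68/5.

68/5


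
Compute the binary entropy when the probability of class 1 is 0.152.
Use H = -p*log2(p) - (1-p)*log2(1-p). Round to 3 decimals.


H = -0.152*log2(0.152) - 0.848*log2(0.848) = 0.615.

0.615


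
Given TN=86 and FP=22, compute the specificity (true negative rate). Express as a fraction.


Specificity = TN / (TN + FP) = 86 / 108 = 43/54.

43/54


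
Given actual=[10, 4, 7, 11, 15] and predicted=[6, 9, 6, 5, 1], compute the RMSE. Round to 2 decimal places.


MSE = 54.8000. RMSE = sqrt(54.8000) = 7.40.

7.40


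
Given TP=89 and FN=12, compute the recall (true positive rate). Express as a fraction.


Recall = TP / (TP + FN) = 89 / 101 = 89/101.

89/101


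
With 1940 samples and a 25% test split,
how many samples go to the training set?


Test set = 1940 * 25% = 485. Training set = 1940 - 485 = 1455.

1455


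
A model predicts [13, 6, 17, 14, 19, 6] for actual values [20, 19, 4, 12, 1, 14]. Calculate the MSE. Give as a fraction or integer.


MSE = (1/6) * ((20-13)^2=49 + (19-6)^2=169 + (4-17)^2=169 + (12-14)^2=4 + (1-19)^2=324 + (14-6)^2=64). Sum = 779. MSE = 779/6.

779/6


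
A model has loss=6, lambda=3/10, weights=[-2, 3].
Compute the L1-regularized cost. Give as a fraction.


L1 norm = sum(|w|) = 5. J = 6 + 3/10 * 5 = 15/2.

15/2


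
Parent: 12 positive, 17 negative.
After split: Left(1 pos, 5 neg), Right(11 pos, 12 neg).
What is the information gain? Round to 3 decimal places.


H(parent) = 0.9784. H(left) = 0.6500, H(right) = 0.9986. Weighted = (6/29)*0.6500 + (23/29)*0.9986 = 0.9265. IG = 0.9784 - 0.9265 = 0.0519, which rounds to 0.052.

0.052


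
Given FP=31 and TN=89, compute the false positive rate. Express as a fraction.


FPR = FP / (FP + TN) = 31 / 120 = 31/120.

31/120


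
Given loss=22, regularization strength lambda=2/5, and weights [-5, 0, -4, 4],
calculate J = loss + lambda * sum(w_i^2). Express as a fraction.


L2 sq norm = sum(w^2) = 57. J = 22 + 2/5 * 57 = 224/5.

224/5


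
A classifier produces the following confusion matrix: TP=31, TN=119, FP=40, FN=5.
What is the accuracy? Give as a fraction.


Accuracy = (TP + TN) / (TP + TN + FP + FN) = (31 + 119) / 195 = 10/13.

10/13


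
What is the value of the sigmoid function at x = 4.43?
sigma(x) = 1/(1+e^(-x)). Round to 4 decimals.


sigma(4.43) = 1/(1+e^(-4.43)) = 1/(1+0.011914) = 1/1.011914 = 0.9882.

0.9882


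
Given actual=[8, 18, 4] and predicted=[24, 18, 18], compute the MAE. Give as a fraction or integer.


MAE = (1/3) * (|8-24|=16 + |18-18|=0 + |4-18|=14). Sum = 30. MAE = 10.

10


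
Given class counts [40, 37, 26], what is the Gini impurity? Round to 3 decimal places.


Total = 103. Proportions: 40/103, 37/103, 26/103. sum(p_i^2) = 0.3436. Gini = 1 - 0.3436 = 0.6564, which rounds to 0.656.

0.656


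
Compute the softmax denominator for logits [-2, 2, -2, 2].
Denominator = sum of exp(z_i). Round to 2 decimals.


Denom = e^-2=0.1353 + e^2=7.3891 + e^-2=0.1353 + e^2=7.3891. Sum = 15.0488, which rounds to 15.05.

15.05


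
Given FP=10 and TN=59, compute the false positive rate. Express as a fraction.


FPR = FP / (FP + TN) = 10 / 69 = 10/69.

10/69


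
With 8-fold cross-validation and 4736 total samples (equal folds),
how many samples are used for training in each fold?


Each validation fold has 4736/8 = 592 samples. Training set = 4736 - 592 = 4144.

4144


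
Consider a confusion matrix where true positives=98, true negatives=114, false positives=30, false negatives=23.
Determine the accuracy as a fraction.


Accuracy = (TP + TN) / (TP + TN + FP + FN) = (98 + 114) / 265 = 4/5.

4/5


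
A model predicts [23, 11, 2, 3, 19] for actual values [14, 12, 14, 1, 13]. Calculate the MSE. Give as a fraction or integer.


MSE = (1/5) * ((14-23)^2=81 + (12-11)^2=1 + (14-2)^2=144 + (1-3)^2=4 + (13-19)^2=36). Sum = 266. MSE = 266/5.

266/5


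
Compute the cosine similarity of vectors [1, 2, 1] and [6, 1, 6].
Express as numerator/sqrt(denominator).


dot = 14. |a|^2 = 6, |b|^2 = 73. cos = 14/sqrt(438).

14/sqrt(438)


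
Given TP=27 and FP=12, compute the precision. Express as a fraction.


Precision = TP / (TP + FP) = 27 / 39 = 9/13.

9/13


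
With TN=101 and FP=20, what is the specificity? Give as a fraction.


Specificity = TN / (TN + FP) = 101 / 121 = 101/121.

101/121


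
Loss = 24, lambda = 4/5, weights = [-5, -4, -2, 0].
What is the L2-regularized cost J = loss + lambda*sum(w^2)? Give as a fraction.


L2 sq norm = sum(w^2) = 45. J = 24 + 4/5 * 45 = 60.

60


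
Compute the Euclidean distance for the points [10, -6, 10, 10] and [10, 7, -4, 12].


d = sqrt(sum of squared differences). (10-10)^2=0, (-6-7)^2=169, (10--4)^2=196, (10-12)^2=4. Sum = 369.

sqrt(369)


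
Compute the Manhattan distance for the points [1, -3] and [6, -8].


d = sum of absolute differences: |1-6|=5 + |-3--8|=5 = 10.

10


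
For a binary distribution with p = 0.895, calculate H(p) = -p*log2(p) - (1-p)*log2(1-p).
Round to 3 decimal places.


H = -0.895*log2(0.895) - 0.105*log2(0.105) = 0.485.

0.485


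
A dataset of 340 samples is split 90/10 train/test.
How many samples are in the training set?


Test set = 340 * 10% = 34. Training set = 340 - 34 = 306.

306


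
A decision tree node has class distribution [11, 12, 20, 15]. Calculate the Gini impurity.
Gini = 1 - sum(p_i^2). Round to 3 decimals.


Total = 58. Proportions: 11/58, 12/58, 20/58, 15/58. sum(p_i^2) = 0.2646. Gini = 1 - 0.2646 = 0.7354, which rounds to 0.735.

0.735


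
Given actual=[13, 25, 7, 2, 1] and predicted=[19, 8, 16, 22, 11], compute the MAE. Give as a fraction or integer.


MAE = (1/5) * (|13-19|=6 + |25-8|=17 + |7-16|=9 + |2-22|=20 + |1-11|=10). Sum = 62. MAE = 62/5.

62/5


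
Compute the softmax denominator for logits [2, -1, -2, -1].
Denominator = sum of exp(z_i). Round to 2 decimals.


Denom = e^2=7.3891 + e^-1=0.3679 + e^-2=0.1353 + e^-1=0.3679. Sum = 8.2602, which rounds to 8.26.

8.26


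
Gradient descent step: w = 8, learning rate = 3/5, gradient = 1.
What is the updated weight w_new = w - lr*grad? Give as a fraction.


w_new = 8 - 3/5 * 1 = 8 - 3/5 = 37/5.

37/5


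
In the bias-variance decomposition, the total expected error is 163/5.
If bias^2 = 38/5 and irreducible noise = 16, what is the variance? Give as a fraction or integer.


Total error = bias^2 + variance + irreducible noise. So variance = 163/5 - 38/5 - 16 = 9.

9


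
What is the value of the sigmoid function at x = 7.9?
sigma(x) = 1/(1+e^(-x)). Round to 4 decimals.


sigma(7.9) = 1/(1+e^(-7.9)) = 1/(1+0.000371) = 1/1.000371 = 0.9996.

0.9996


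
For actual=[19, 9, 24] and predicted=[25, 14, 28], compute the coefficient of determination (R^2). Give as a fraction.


Mean(y) = 52/3. SS_res = 77. SS_tot = 350/3. R^2 = 1 - 77/(350/3) = 17/50.

17/50


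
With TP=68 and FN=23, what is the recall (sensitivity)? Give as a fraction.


Recall = TP / (TP + FN) = 68 / 91 = 68/91.

68/91


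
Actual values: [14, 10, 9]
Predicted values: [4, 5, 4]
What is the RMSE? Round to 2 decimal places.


MSE = 50.0000. RMSE = sqrt(50.0000) = 7.07.

7.07


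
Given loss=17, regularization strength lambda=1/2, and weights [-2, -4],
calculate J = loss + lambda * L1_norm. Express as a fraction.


L1 norm = sum(|w|) = 6. J = 17 + 1/2 * 6 = 20.

20


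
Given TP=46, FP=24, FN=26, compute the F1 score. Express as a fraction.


Precision = 46/70 = 23/35. Recall = 46/72 = 23/36. F1 = 2*P*R/(P+R) = 46/71.

46/71


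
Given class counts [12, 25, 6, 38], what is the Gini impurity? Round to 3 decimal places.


Total = 81. Proportions: 12/81, 25/81, 6/81, 38/81. sum(p_i^2) = 0.3428. Gini = 1 - 0.3428 = 0.6572, which rounds to 0.657.

0.657


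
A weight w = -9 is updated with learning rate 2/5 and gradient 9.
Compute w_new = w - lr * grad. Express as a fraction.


w_new = -9 - 2/5 * 9 = -9 - 18/5 = -63/5.

-63/5


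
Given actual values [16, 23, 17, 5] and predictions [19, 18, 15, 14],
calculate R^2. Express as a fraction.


Mean(y) = 61/4. SS_res = 119. SS_tot = 675/4. R^2 = 1 - 119/(675/4) = 199/675.

199/675


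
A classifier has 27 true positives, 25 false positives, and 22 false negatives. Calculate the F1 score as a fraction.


Precision = 27/52 = 27/52. Recall = 27/49 = 27/49. F1 = 2*P*R/(P+R) = 54/101.

54/101


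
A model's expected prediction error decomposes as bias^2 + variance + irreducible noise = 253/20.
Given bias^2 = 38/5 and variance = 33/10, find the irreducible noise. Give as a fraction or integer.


Total error = bias^2 + variance + irreducible noise. So irreducible noise = 253/20 - 38/5 - 33/10 = 7/4.

7/4


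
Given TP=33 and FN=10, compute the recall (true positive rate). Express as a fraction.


Recall = TP / (TP + FN) = 33 / 43 = 33/43.

33/43


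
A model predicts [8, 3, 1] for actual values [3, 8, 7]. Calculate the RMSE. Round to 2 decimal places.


MSE = 28.6667. RMSE = sqrt(28.6667) = 5.35.

5.35


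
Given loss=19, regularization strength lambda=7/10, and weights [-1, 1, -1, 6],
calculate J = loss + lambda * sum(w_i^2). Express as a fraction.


L2 sq norm = sum(w^2) = 39. J = 19 + 7/10 * 39 = 463/10.

463/10


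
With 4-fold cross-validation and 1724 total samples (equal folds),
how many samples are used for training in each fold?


Each validation fold has 1724/4 = 431 samples. Training set = 1724 - 431 = 1293.

1293


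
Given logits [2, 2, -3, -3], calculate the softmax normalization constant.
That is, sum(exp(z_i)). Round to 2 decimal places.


Denom = e^2=7.3891 + e^2=7.3891 + e^-3=0.0498 + e^-3=0.0498. Sum = 14.8778, which rounds to 14.88.

14.88


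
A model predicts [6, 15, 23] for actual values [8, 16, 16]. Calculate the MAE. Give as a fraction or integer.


MAE = (1/3) * (|8-6|=2 + |16-15|=1 + |16-23|=7). Sum = 10. MAE = 10/3.

10/3


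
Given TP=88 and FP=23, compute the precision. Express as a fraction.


Precision = TP / (TP + FP) = 88 / 111 = 88/111.

88/111


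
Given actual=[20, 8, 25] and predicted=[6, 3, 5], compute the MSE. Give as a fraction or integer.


MSE = (1/3) * ((20-6)^2=196 + (8-3)^2=25 + (25-5)^2=400). Sum = 621. MSE = 207.

207


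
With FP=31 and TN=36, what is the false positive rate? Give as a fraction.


FPR = FP / (FP + TN) = 31 / 67 = 31/67.

31/67


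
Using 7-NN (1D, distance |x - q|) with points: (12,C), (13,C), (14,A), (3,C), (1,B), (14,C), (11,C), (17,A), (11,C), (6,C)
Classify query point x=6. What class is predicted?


Distances: |12-6|=6, |13-6|=7, |14-6|=8, |3-6|=3, |1-6|=5, |14-6|=8, |11-6|=5, |17-6|=11, |11-6|=5, |6-6|=0. 7 nearest: (6,C), (3,C), (1,B), (11,C), (11,C), (12,C), (13,C). Counts: {'C': 6, 'B': 1}. Majority class: C.

C


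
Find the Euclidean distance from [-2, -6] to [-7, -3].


d = sqrt(sum of squared differences). (-2--7)^2=25, (-6--3)^2=9. Sum = 34.

sqrt(34)


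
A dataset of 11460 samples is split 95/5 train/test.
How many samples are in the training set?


Test set = 11460 * 5% = 573. Training set = 11460 - 573 = 10887.

10887


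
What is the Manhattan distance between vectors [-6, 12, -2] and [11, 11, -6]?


d = sum of absolute differences: |-6-11|=17 + |12-11|=1 + |-2--6|=4 = 22.

22


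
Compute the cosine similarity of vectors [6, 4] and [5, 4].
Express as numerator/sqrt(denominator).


dot = 46. |a|^2 = 52, |b|^2 = 41. cos = 46/sqrt(2132).

46/sqrt(2132)


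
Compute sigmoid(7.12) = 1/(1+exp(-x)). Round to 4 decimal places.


sigma(7.12) = 1/(1+e^(-7.12)) = 1/(1+0.000809) = 1/1.000809 = 0.9992.

0.9992


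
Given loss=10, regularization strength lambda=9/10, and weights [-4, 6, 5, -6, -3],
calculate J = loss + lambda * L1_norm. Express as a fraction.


L1 norm = sum(|w|) = 24. J = 10 + 9/10 * 24 = 158/5.

158/5


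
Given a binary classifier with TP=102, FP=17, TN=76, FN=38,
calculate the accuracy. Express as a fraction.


Accuracy = (TP + TN) / (TP + TN + FP + FN) = (102 + 76) / 233 = 178/233.

178/233


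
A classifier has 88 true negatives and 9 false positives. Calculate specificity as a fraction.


Specificity = TN / (TN + FP) = 88 / 97 = 88/97.

88/97


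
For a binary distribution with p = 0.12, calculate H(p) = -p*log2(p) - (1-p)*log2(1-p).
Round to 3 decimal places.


H = -0.12*log2(0.12) - 0.88*log2(0.88) = 0.529.

0.529


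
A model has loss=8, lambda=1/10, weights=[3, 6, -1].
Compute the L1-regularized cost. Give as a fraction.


L1 norm = sum(|w|) = 10. J = 8 + 1/10 * 10 = 9.

9


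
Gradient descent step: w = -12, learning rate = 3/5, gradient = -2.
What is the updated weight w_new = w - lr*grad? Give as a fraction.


w_new = -12 - 3/5 * -2 = -12 - -6/5 = -54/5.

-54/5


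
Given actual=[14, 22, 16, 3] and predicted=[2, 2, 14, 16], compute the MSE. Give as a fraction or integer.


MSE = (1/4) * ((14-2)^2=144 + (22-2)^2=400 + (16-14)^2=4 + (3-16)^2=169). Sum = 717. MSE = 717/4.

717/4


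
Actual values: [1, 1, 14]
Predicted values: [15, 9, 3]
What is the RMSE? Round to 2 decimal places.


MSE = 127.0000. RMSE = sqrt(127.0000) = 11.27.

11.27


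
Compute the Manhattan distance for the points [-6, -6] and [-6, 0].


d = sum of absolute differences: |-6--6|=0 + |-6-0|=6 = 6.

6


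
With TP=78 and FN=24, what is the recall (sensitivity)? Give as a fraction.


Recall = TP / (TP + FN) = 78 / 102 = 13/17.

13/17


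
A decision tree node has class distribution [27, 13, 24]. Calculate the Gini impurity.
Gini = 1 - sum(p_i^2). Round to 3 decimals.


Total = 64. Proportions: 27/64, 13/64, 24/64. sum(p_i^2) = 0.3599. Gini = 1 - 0.3599 = 0.6401, which rounds to 0.640.

0.640


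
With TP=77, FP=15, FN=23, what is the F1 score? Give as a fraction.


Precision = 77/92 = 77/92. Recall = 77/100 = 77/100. F1 = 2*P*R/(P+R) = 77/96.

77/96
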